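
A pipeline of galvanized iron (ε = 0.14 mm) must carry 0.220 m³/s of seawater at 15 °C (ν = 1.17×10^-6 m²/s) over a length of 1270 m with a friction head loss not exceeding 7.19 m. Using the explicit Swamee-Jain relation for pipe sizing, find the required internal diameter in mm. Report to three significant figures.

D ≈ 417 mm

Swamee-Jain (Type III): D = 0.66·[ε^1.25·(LQ²/(gh_f))^4.75 + ν·Q^9.4·(L/(gh_f))^5.2]^0.04
LQ²/(gh_f) = 0.8715; L/(gh_f) = 18.01
Term 1 = ε^1.25·(…)^4.75 = 7.92×10^-6; Term 2 = ν·Q^9.4·(…)^5.2 = 2.60×10^-6
D = 0.66·(7.92×10^-6 + 2.60×10^-6)^0.04 = 0.4173 m = 417 mm
Check: V = 1.61 m/s, Re = 5.74×10^5, f = 0.01651, h_f = 6.63 m ≈ 7.19 m ✓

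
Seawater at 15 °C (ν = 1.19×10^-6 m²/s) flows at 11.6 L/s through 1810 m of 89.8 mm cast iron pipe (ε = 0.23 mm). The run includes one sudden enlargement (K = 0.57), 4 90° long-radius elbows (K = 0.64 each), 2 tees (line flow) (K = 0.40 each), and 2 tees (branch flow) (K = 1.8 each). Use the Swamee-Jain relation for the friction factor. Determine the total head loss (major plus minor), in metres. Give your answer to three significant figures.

H_L ≈ 92.0 m

V = 4Q/(πD²) = 1.832 m/s; V²/2g = 0.1710 m
Re = 1.38×10^5, ε/D = 0.00256 → f = 0.02632 (Swamee-Jain)
Major: h_f = f(L/D)·V²/2g = 0.02632·20156·0.1710 = 90.70 m
Minor: ΣK = 7.53; h_m = ΣK·V²/2g = 1.287 m
Total H_L = 90.70 + 1.287 = 91.99 m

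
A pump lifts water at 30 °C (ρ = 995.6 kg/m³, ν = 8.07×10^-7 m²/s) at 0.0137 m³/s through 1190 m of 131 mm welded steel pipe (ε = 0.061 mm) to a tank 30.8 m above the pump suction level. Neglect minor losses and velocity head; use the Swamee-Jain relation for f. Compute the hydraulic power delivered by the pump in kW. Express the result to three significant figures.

V = 4Q/(πD²) = 1.016 m/s; Re = 1.65×10^5; ε/D = 4.66×10^-4; f = 0.01911
h_f = f(L/D)V²/2g = 9.141 m
Total head H = z + h_f = 30.8 + 9.141 = 39.94 m
P_hyd = ρgQH = 995.6·9.81·0.0137·39.94 = 5.344 kW

P_hyd ≈ 5.34 kW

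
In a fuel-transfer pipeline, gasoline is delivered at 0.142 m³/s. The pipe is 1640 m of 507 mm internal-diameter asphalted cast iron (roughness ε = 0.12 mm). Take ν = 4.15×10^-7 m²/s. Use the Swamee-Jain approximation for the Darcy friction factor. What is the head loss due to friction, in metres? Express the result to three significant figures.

h_f ≈ 1.25 m

V = 4Q/(πD²) = 4·0.142/(π·0.507²) = 0.7034 m/s
Re = VD/ν = 0.7034·0.507/4.15×10^-7 = 8.59×10^5 → turbulent
ε/D = 0.12/507 = 2.37×10^-4
Swamee-Jain: f = 0.01528
h_f = f(L/D)V²/(2g) = 0.01528·(1640/0.507)·0.7034²/(2·9.81) = 1.246 m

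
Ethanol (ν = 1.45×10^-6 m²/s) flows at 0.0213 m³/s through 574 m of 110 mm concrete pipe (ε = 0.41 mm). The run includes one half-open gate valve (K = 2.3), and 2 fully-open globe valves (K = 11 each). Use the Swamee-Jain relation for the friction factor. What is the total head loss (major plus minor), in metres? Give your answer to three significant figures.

H_L ≈ 44.6 m

V = 4Q/(πD²) = 2.241 m/s; V²/2g = 0.2560 m
Re = 1.70×10^5, ε/D = 0.00373 → f = 0.02871 (Swamee-Jain)
Major: h_f = f(L/D)·V²/2g = 0.02871·5218·0.2560 = 38.36 m
Minor: ΣK = 24.3; h_m = ΣK·V²/2g = 6.222 m
Total H_L = 38.36 + 6.222 = 44.58 m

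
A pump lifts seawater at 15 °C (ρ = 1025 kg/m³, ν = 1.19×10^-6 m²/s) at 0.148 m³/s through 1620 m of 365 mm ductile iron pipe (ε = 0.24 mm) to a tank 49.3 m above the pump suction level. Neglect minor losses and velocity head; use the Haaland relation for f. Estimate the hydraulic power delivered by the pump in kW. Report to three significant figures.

V = 4Q/(πD²) = 1.414 m/s; Re = 4.34×10^5; ε/D = 6.58×10^-4; f = 0.01861
h_f = f(L/D)V²/2g = 8.423 m
Total head H = z + h_f = 49.3 + 8.423 = 57.72 m
P_hyd = ρgQH = 1025·9.81·0.148·57.72 = 85.90 kW

P_hyd ≈ 85.9 kW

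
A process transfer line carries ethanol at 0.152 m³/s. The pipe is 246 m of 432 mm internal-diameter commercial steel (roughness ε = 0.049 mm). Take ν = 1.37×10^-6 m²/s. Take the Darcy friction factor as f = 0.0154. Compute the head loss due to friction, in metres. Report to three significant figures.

V = 4Q/(πD²) = 4·0.152/(π·0.432²) = 1.037 m/s
h_f = f(L/D)V²/(2g) = 0.01540·(246/0.432)·1.037²/(2·9.81) = 0.4807 m

h_f ≈ 0.481 m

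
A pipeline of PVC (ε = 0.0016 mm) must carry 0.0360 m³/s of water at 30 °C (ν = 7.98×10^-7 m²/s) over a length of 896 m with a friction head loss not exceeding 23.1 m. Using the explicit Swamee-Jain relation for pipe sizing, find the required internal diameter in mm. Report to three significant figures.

Swamee-Jain (Type III): D = 0.66·[ε^1.25·(LQ²/(gh_f))^4.75 + ν·Q^9.4·(L/(gh_f))^5.2]^0.04
LQ²/(gh_f) = 0.005124; L/(gh_f) = 3.954
Term 1 = ε^1.25·(…)^4.75 = 7.51×10^-19; Term 2 = ν·Q^9.4·(…)^5.2 = 2.73×10^-17
D = 0.66·(7.51×10^-19 + 2.73×10^-17)^0.04 = 0.1437 m = 144 mm
Check: V = 2.22 m/s, Re = 4.00×10^5, f = 0.01379, h_f = 21.6 m ≈ 23.1 m ✓

D ≈ 144 mm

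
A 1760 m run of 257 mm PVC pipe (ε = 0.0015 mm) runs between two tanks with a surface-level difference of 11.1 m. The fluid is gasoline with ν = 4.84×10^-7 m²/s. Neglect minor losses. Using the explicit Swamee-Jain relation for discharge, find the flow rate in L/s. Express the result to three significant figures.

Q ≈ 84.2 L/s

Swamee-Jain (Type II): Q = -0.965·√(gD⁵h_f/L)·ln[ε/(3.7D) + √(3.17ν²L/(gD³h_f))]
√(gD⁵h_f/L) = √(9.81·0.257⁵·11.1/1760) = 0.008329
ε/(3.7D) = 1.58×10^-6; √(3.17ν²L/(gD³h_f)) = 2.66×10^-5
Q = -0.965·0.008329·ln(2.817×10^-5) = 0.08421 m³/s
Check: V = 1.62 m/s, Re = 8.62×10^5, f = 0.01204, h_f = 11.1 m ≈ 11.1 m ✓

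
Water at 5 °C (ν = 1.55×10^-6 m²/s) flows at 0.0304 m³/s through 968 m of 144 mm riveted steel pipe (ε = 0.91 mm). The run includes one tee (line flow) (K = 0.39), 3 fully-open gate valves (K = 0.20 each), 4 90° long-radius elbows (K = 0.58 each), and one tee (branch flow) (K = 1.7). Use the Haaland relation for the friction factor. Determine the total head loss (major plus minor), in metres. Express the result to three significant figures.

V = 4Q/(πD²) = 1.867 m/s; V²/2g = 0.1776 m
Re = 1.73×10^5, ε/D = 0.00632 → f = 0.03313 (Haaland)
Major: h_f = f(L/D)·V²/2g = 0.03313·6722·0.1776 = 39.56 m
Minor: ΣK = 5.01; h_m = ΣK·V²/2g = 0.8897 m
Total H_L = 39.56 + 0.8897 = 40.45 m

H_L ≈ 40.4 m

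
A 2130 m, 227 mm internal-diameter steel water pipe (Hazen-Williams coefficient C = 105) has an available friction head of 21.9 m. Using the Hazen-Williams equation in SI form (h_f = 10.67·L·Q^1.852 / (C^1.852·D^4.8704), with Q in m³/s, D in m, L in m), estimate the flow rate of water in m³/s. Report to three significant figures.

Rearranging: Q = [h_f·C^1.852·D^4.8704 / (10.67·L)]^(1/1.852)
Q = [21.9·105^1.852·0.227^4.8704 / (10.67·2130)]^0.540 = 0.05001 m³/s

Q ≈ 0.0500 m³/s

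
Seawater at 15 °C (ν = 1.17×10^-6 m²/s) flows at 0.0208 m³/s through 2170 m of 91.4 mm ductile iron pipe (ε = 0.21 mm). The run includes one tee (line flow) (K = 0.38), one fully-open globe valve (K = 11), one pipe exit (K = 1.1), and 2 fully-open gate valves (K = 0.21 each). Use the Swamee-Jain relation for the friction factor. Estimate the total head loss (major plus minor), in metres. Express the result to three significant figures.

V = 4Q/(πD²) = 3.170 m/s; V²/2g = 0.5122 m
Re = 2.48×10^5, ε/D = 0.00230 → f = 0.02513 (Swamee-Jain)
Major: h_f = f(L/D)·V²/2g = 0.02513·23742·0.5122 = 305.6 m
Minor: ΣK = 12.9; h_m = ΣK·V²/2g = 6.608 m
Total H_L = 305.6 + 6.608 = 312.2 m

H_L ≈ 312 m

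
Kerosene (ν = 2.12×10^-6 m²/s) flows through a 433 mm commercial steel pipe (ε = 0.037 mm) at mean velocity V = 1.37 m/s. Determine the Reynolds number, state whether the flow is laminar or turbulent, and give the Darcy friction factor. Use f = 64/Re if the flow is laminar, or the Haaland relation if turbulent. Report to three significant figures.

Re = VD/ν = 1.370·0.433/2.12×10^-6 = 2.80×10^5
Re > 4000 → turbulent; ε/D = 8.55×10^-5
Haaland: f = 0.01526

Re ≈ 2.80×10^5; turbulent; f ≈ 0.0153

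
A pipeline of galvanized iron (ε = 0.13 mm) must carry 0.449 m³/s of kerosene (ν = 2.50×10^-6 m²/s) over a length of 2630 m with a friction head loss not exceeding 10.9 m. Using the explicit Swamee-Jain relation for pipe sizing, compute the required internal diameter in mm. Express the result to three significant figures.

Swamee-Jain (Type III): D = 0.66·[ε^1.25·(LQ²/(gh_f))^4.75 + ν·Q^9.4·(L/(gh_f))^5.2]^0.04
LQ²/(gh_f) = 4.959; L/(gh_f) = 24.60
Term 1 = ε^1.25·(…)^4.75 = 0.0279; Term 2 = ν·Q^9.4·(…)^5.2 = 0.0230
D = 0.66·(0.0279 + 0.0230)^0.04 = 0.5859 m = 586 mm
Check: V = 1.67 m/s, Re = 3.90×10^5, f = 0.01606, h_f = 10.2 m ≈ 10.9 m ✓

D ≈ 586 mm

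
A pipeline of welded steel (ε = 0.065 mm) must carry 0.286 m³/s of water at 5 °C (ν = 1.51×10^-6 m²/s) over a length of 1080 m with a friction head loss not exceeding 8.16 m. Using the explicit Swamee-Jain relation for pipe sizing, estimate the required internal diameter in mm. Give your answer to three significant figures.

Swamee-Jain (Type III): D = 0.66·[ε^1.25·(LQ²/(gh_f))^4.75 + ν·Q^9.4·(L/(gh_f))^5.2]^0.04
LQ²/(gh_f) = 1.104; L/(gh_f) = 13.49
Term 1 = ε^1.25·(…)^4.75 = 9.32×10^-6; Term 2 = ν·Q^9.4·(…)^5.2 = 8.81×10^-6
D = 0.66·(9.32×10^-6 + 8.81×10^-6)^0.04 = 0.4265 m = 426 mm
Check: V = 2.00 m/s, Re = 5.65×10^5, f = 0.01487, h_f = 7.69 m ≈ 8.16 m ✓

D ≈ 426 mm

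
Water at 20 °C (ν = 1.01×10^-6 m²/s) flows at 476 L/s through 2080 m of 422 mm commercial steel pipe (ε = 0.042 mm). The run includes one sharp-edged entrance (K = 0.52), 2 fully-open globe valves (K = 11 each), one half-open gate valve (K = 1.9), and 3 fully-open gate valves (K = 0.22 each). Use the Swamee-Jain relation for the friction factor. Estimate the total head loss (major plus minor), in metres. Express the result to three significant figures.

H_L ≈ 53.1 m

V = 4Q/(πD²) = 3.403 m/s; V²/2g = 0.5903 m
Re = 1.42×10^6, ε/D = 9.95×10^-5 → f = 0.01314 (Swamee-Jain)
Major: h_f = f(L/D)·V²/2g = 0.01314·4929·0.5903 = 38.25 m
Minor: ΣK = 25.1; h_m = ΣK·V²/2g = 14.81 m
Total H_L = 38.25 + 14.81 = 53.05 m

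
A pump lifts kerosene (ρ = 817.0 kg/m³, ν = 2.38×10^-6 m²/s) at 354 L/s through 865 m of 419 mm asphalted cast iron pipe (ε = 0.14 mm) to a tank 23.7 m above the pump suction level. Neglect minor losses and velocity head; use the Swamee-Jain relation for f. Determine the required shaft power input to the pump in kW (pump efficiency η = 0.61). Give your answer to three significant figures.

P_shaft ≈ 164 kW

V = 4Q/(πD²) = 2.567 m/s; Re = 4.52×10^5; ε/D = 3.34×10^-4; f = 0.01675
h_f = f(L/D)V²/2g = 11.62 m
Total head H = z + h_f = 23.7 + 11.62 = 35.32 m
P_hyd = ρgQH = 817.0·9.81·0.354·35.32 = 100.2 kW
P_shaft = P_hyd/η = 100.2/0.61 = 164.3 kW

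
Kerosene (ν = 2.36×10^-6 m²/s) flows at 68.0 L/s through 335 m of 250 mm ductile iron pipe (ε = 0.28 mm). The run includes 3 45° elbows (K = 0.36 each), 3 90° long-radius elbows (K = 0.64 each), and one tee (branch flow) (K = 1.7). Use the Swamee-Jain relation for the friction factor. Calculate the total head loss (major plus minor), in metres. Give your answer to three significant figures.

V = 4Q/(πD²) = 1.385 m/s; V²/2g = 0.09781 m
Re = 1.47×10^5, ε/D = 0.00112 → f = 0.02207 (Swamee-Jain)
Major: h_f = f(L/D)·V²/2g = 0.02207·1340·0.09781 = 2.893 m
Minor: ΣK = 4.70; h_m = ΣK·V²/2g = 0.4597 m
Total H_L = 2.893 + 0.4597 = 3.353 m

H_L ≈ 3.35 m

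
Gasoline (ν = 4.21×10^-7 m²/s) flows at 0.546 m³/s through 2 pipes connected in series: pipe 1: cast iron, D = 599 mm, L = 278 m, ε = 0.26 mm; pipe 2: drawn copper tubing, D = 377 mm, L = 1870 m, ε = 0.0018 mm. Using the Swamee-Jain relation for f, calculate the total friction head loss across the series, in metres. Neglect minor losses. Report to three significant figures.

Pipe 1: V = 1.938 m/s, Re = 2.76×10^6, ε/D = 4.34×10^-4, f = 0.01645, h_1 = f(L/D)V²/2g = 1.461 m
Pipe 2: V = 4.891 m/s, Re = 4.38×10^6, ε/D = 4.77×10^-6, f = 0.009483, h_2 = f(L/D)V²/2g = 57.36 m
Series → Q common, losses add: H = Σh = 58.82 m

H ≈ 58.8 m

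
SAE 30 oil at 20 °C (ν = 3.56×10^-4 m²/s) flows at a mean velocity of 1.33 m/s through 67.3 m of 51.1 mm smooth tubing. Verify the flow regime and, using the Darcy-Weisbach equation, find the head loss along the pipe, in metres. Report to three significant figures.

h_f ≈ 39.8 m

Re = VD/ν = 1.33·0.05110/3.56×10^-4 = 191 → laminar (Re < 2300)
f = 64/Re = 0.3352
h_f = f(L/D)V²/(2g) = 0.3352·(67.3/0.05110)·1.33²/(2·9.81) = 39.81 m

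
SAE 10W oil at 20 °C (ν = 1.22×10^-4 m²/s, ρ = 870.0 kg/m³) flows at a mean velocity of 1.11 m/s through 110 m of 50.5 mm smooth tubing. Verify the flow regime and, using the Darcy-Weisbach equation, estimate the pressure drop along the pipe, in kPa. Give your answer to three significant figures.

Δp ≈ 163 kPa

Re = VD/ν = 1.11·0.05050/1.22×10^-4 = 459 → laminar (Re < 2300)
f = 64/Re = 0.1393
h_f = f(L/D)V²/(2g) = 0.1393·(110/0.05050)·1.11²/(2·9.81) = 19.05 m
Δp = ρg·h_f = 870.0·9.81·19.05 = 162.6 kPa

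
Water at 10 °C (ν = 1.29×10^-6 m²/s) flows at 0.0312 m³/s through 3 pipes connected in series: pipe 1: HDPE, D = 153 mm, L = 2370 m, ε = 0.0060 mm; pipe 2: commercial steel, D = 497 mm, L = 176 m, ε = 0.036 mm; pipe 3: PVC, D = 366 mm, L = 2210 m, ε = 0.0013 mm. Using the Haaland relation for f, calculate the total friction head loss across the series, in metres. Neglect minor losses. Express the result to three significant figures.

Pipe 1: V = 1.697 m/s, Re = 2.01×10^5, ε/D = 3.92×10^-5, f = 0.01574, h_1 = f(L/D)V²/2g = 35.78 m
Pipe 2: V = 0.1608 m/s, Re = 6.20×10^4, ε/D = 7.24×10^-5, f = 0.01998, h_2 = f(L/D)V²/2g = 0.009326 m
Pipe 3: V = 0.2966 m/s, Re = 8.41×10^4, ε/D = 3.55×10^-6, f = 0.01850, h_3 = f(L/D)V²/2g = 0.5006 m
Series → Q common, losses add: H = Σh = 36.29 m

H ≈ 36.3 m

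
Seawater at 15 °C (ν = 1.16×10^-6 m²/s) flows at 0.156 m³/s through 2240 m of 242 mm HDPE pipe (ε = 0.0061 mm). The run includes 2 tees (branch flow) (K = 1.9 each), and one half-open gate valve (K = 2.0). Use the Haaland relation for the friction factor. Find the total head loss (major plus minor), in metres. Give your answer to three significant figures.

H_L ≈ 72.2 m

V = 4Q/(πD²) = 3.392 m/s; V²/2g = 0.5863 m
Re = 7.08×10^5, ε/D = 2.52×10^-5 → f = 0.01267 (Haaland)
Major: h_f = f(L/D)·V²/2g = 0.01267·9256·0.5863 = 68.75 m
Minor: ΣK = 5.80; h_m = ΣK·V²/2g = 3.400 m
Total H_L = 68.75 + 3.400 = 72.15 m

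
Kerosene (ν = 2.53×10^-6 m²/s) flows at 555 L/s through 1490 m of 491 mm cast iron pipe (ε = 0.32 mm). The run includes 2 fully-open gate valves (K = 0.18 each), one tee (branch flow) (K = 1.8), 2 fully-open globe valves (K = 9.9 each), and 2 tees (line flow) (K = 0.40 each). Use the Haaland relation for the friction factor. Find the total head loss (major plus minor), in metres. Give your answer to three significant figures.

V = 4Q/(πD²) = 2.931 m/s; V²/2g = 0.4379 m
Re = 5.69×10^5, ε/D = 6.52×10^-4 → f = 0.01840 (Haaland)
Major: h_f = f(L/D)·V²/2g = 0.01840·3035·0.4379 = 24.45 m
Minor: ΣK = 22.8; h_m = ΣK·V²/2g = 9.967 m
Total H_L = 24.45 + 9.967 = 34.42 m

H_L ≈ 34.4 m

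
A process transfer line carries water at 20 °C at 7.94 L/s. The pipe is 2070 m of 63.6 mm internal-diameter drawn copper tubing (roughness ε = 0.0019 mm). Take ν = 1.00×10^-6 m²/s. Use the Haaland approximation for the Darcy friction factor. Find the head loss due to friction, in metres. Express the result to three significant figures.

V = 4Q/(πD²) = 4·0.00794/(π·0.0636²) = 2.499 m/s
Re = VD/ν = 2.499·0.0636/1.00×10^-6 = 1.59×10^5 → turbulent
ε/D = 0.0019/63.6 = 2.99×10^-5
Haaland: f = 0.01638
h_f = f(L/D)V²/(2g) = 0.01638·(2070/0.0636)·2.499²/(2·9.81) = 169.7 m

h_f ≈ 170 m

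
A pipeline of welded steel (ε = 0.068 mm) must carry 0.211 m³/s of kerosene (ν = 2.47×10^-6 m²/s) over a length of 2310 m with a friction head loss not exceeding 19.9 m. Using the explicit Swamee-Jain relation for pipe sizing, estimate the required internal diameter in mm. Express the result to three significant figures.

D ≈ 375 mm

Swamee-Jain (Type III): D = 0.66·[ε^1.25·(LQ²/(gh_f))^4.75 + ν·Q^9.4·(L/(gh_f))^5.2]^0.04
LQ²/(gh_f) = 0.5268; L/(gh_f) = 11.83
Term 1 = ε^1.25·(…)^4.75 = 2.94×10^-7; Term 2 = ν·Q^9.4·(…)^5.2 = 4.18×10^-7
D = 0.66·(2.94×10^-7 + 4.18×10^-7)^0.04 = 0.3747 m = 375 mm
Check: V = 1.91 m/s, Re = 2.90×10^5, f = 0.01622, h_f = 18.7 m ≈ 19.9 m ✓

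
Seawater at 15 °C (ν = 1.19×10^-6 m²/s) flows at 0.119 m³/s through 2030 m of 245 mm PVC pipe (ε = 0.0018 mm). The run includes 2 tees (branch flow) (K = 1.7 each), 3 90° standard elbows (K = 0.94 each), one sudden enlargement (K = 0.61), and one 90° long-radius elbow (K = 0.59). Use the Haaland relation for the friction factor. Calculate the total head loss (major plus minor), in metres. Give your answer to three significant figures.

V = 4Q/(πD²) = 2.524 m/s; V²/2g = 0.3248 m
Re = 5.20×10^5, ε/D = 7.35×10^-6 → f = 0.01306 (Haaland)
Major: h_f = f(L/D)·V²/2g = 0.01306·8286·0.3248 = 35.13 m
Minor: ΣK = 7.42; h_m = ΣK·V²/2g = 2.410 m
Total H_L = 35.13 + 2.410 = 37.54 m

H_L ≈ 37.5 m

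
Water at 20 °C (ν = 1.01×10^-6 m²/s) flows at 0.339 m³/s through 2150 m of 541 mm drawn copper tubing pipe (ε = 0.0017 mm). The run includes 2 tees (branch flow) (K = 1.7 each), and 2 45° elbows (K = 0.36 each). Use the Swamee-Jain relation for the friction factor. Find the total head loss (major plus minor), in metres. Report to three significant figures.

H_L ≈ 5.81 m

V = 4Q/(πD²) = 1.475 m/s; V²/2g = 0.1108 m
Re = 7.90×10^5, ε/D = 3.14×10^-6 → f = 0.01215 (Swamee-Jain)
Major: h_f = f(L/D)·V²/2g = 0.01215·3974·0.1108 = 5.352 m
Minor: ΣK = 4.12; h_m = ΣK·V²/2g = 0.4567 m
Total H_L = 5.352 + 0.4567 = 5.809 m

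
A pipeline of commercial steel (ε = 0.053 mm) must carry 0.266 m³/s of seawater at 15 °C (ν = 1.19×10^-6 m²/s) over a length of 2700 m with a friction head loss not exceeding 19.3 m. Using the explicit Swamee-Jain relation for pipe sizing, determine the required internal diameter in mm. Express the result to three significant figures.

D ≈ 415 mm

Swamee-Jain (Type III): D = 0.66·[ε^1.25·(LQ²/(gh_f))^4.75 + ν·Q^9.4·(L/(gh_f))^5.2]^0.04
LQ²/(gh_f) = 1.009; L/(gh_f) = 14.26
Term 1 = ε^1.25·(…)^4.75 = 4.72×10^-6; Term 2 = ν·Q^9.4·(…)^5.2 = 4.69×10^-6
D = 0.66·(4.72×10^-6 + 4.69×10^-6)^0.04 = 0.4154 m = 415 mm
Check: V = 1.96 m/s, Re = 6.85×10^5, f = 0.01433, h_f = 18.3 m ≈ 19.3 m ✓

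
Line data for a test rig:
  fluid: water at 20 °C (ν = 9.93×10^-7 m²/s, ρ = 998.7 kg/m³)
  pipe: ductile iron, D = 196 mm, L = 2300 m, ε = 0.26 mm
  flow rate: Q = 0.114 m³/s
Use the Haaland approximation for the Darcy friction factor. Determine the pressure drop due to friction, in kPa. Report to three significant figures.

V = 4Q/(πD²) = 4·0.114/(π·0.196²) = 3.778 m/s
Re = VD/ν = 3.778·0.196/9.93×10^-7 = 7.46×10^5 → turbulent
ε/D = 0.26/196 = 0.00133
Haaland: f = 0.02139
h_f = f(L/D)V²/(2g) = 0.02139·(2300/0.196)·3.778²/(2·9.81) = 182.6 m
Δp = ρg·h_f = 998.7·9.81·182.6 = 1789 kPa

Δp ≈ 1790 kPa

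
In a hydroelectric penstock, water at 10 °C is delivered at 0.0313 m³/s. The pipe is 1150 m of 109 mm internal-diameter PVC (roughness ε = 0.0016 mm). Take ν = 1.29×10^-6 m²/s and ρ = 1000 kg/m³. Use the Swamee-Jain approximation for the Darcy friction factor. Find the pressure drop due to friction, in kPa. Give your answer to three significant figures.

V = 4Q/(πD²) = 4·0.0313/(π·0.109²) = 3.354 m/s
Re = VD/ν = 3.354·0.109/1.29×10^-6 = 2.83×10^5 → turbulent
ε/D = 0.0016/109 = 1.47×10^-5
Swamee-Jain: f = 0.01469
h_f = f(L/D)V²/(2g) = 0.01469·(1150/0.109)·3.354²/(2·9.81) = 88.91 m
Δp = ρg·h_f = 1000·9.81·88.91 = 872.2 kPa

Δp ≈ 872 kPa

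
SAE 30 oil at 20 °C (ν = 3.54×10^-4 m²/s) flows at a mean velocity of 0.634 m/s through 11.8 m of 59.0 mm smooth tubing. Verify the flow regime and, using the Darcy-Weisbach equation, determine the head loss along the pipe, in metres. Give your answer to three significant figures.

h_f ≈ 2.48 m

Re = VD/ν = 0.634·0.05900/3.54×10^-4 = 106 → laminar (Re < 2300)
f = 64/Re = 0.6057
h_f = f(L/D)V²/(2g) = 0.6057·(11.8/0.05900)·0.634²/(2·9.81) = 2.482 m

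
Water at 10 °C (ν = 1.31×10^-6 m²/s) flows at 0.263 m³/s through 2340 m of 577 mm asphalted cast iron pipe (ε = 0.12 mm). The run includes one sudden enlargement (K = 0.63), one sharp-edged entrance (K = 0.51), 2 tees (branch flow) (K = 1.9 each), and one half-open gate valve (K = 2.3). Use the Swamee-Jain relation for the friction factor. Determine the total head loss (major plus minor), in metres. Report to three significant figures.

H_L ≈ 3.67 m

V = 4Q/(πD²) = 1.006 m/s; V²/2g = 0.05156 m
Re = 4.43×10^5, ε/D = 2.08×10^-4 → f = 0.01575 (Swamee-Jain)
Major: h_f = f(L/D)·V²/2g = 0.01575·4055·0.05156 = 3.294 m
Minor: ΣK = 7.24; h_m = ΣK·V²/2g = 0.3733 m
Total H_L = 3.294 + 0.3733 = 3.667 m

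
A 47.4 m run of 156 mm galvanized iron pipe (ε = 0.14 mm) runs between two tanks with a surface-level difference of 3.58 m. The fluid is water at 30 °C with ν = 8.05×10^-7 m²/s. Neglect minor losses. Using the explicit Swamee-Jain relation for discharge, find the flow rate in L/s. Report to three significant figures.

Q ≈ 65.6 L/s

Swamee-Jain (Type II): Q = -0.965·√(gD⁵h_f/L)·ln[ε/(3.7D) + √(3.17ν²L/(gD³h_f))]
√(gD⁵h_f/L) = √(9.81·0.156⁵·3.58/47.4) = 0.008274
ε/(3.7D) = 2.43×10^-4; √(3.17ν²L/(gD³h_f)) = 2.70×10^-5
Q = -0.965·0.008274·ln(2.696×10^-4) = 0.06562 m³/s
Check: V = 3.43 m/s, Re = 6.65×10^5, f = 0.01973, h_f = 3.60 m ≈ 3.58 m ✓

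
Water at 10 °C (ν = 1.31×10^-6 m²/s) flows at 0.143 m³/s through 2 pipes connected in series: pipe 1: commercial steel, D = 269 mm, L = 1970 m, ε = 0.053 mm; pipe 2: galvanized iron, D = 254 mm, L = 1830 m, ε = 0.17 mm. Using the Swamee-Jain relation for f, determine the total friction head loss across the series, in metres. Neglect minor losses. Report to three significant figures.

H ≈ 91.2 m

Pipe 1: V = 2.516 m/s, Re = 5.17×10^5, ε/D = 1.97×10^-4, f = 0.01544, h_1 = f(L/D)V²/2g = 36.49 m
Pipe 2: V = 2.822 m/s, Re = 5.47×10^5, ε/D = 6.69×10^-4, f = 0.01869, h_2 = f(L/D)V²/2g = 54.67 m
Series → Q common, losses add: H = Σh = 91.16 m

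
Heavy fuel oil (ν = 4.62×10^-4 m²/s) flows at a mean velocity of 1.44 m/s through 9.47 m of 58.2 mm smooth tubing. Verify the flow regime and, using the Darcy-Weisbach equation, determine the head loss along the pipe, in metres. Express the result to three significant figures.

h_f ≈ 6.07 m

Re = VD/ν = 1.44·0.05820/4.62×10^-4 = 181 → laminar (Re < 2300)
f = 64/Re = 0.3528
h_f = f(L/D)V²/(2g) = 0.3528·(9.47/0.05820)·1.44²/(2·9.81) = 6.067 m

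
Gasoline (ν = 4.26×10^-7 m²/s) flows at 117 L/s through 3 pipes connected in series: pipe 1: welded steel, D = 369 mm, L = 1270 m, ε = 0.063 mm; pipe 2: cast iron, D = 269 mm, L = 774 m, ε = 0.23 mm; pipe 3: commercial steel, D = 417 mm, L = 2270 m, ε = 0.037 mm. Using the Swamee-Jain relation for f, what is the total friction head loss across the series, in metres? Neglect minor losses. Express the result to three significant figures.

H ≈ 17.8 m

Pipe 1: V = 1.094 m/s, Re = 9.48×10^5, ε/D = 1.71×10^-4, f = 0.01449, h_1 = f(L/D)V²/2g = 3.042 m
Pipe 2: V = 2.059 m/s, Re = 1.30×10^6, ε/D = 8.55×10^-4, f = 0.01925, h_2 = f(L/D)V²/2g = 11.97 m
Pipe 3: V = 0.8567 m/s, Re = 8.39×10^5, ε/D = 8.87×10^-5, f = 0.01356, h_3 = f(L/D)V²/2g = 2.760 m
Series → Q common, losses add: H = Σh = 17.77 m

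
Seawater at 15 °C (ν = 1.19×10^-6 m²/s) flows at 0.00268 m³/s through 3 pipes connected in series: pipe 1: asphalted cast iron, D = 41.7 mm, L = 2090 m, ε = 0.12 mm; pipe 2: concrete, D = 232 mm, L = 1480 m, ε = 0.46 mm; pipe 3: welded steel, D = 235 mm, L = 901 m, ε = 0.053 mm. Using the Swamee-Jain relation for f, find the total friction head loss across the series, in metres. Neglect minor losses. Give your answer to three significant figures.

H ≈ 276 m

Pipe 1: V = 1.962 m/s, Re = 6.88×10^4, ε/D = 0.00288, f = 0.02803, h_1 = f(L/D)V²/2g = 275.8 m
Pipe 2: V = 0.06340 m/s, Re = 1.24×10^4, ε/D = 0.00198, f = 0.03276, h_2 = f(L/D)V²/2g = 0.04281 m
Pipe 3: V = 0.06179 m/s, Re = 1.22×10^4, ε/D = 2.26×10^-4, f = 0.02978, h_3 = f(L/D)V²/2g = 0.02222 m
Series → Q common, losses add: H = Σh = 275.8 m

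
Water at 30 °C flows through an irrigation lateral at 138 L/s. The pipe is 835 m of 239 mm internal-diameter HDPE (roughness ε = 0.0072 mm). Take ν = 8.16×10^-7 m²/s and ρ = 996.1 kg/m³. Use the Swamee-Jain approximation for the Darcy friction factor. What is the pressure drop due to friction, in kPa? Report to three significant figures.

Δp ≈ 205 kPa

V = 4Q/(πD²) = 4·0.138/(π·0.239²) = 3.076 m/s
Re = VD/ν = 3.076·0.239/8.16×10^-7 = 9.01×10^5 → turbulent
ε/D = 0.0072/239 = 3.01×10^-5
Swamee-Jain: f = 0.01247
h_f = f(L/D)V²/(2g) = 0.01247·(835/0.239)·3.076²/(2·9.81) = 21.00 m
Δp = ρg·h_f = 996.1·9.81·21.00 = 205.2 kPa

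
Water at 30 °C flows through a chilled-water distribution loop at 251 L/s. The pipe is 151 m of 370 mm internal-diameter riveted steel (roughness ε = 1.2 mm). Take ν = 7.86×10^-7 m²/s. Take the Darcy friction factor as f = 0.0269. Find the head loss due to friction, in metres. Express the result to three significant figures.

V = 4Q/(πD²) = 4·0.251/(π·0.370²) = 2.334 m/s
h_f = f(L/D)V²/(2g) = 0.02690·(151/0.370)·2.334²/(2·9.81) = 3.049 m

h_f ≈ 3.05 m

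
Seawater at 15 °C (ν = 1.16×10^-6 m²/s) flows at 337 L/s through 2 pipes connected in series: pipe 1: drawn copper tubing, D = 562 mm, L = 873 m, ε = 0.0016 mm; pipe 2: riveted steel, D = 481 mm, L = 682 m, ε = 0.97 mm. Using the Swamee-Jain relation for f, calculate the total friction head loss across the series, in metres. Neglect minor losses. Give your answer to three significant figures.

Pipe 1: V = 1.359 m/s, Re = 6.58×10^5, ε/D = 2.85×10^-6, f = 0.01252, h_1 = f(L/D)V²/2g = 1.830 m
Pipe 2: V = 1.855 m/s, Re = 7.69×10^5, ε/D = 0.00202, f = 0.02380, h_2 = f(L/D)V²/2g = 5.916 m
Series → Q common, losses add: H = Σh = 7.746 m

H ≈ 7.75 m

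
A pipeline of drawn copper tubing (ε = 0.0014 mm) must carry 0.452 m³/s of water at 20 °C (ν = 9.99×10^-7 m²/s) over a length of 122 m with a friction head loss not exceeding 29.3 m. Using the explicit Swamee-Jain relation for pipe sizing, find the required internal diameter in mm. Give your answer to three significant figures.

Swamee-Jain (Type III): D = 0.66·[ε^1.25·(LQ²/(gh_f))^4.75 + ν·Q^9.4·(L/(gh_f))^5.2]^0.04
LQ²/(gh_f) = 0.08672; L/(gh_f) = 0.4244
Term 1 = ε^1.25·(…)^4.75 = 4.35×10^-13; Term 2 = ν·Q^9.4·(…)^5.2 = 6.65×10^-12
D = 0.66·(4.35×10^-13 + 6.65×10^-12)^0.04 = 0.2363 m = 236 mm
Check: V = 10.3 m/s, Re = 2.44×10^6, f = 0.01030, h_f = 28.8 m ≈ 29.3 m ✓

D ≈ 236 mm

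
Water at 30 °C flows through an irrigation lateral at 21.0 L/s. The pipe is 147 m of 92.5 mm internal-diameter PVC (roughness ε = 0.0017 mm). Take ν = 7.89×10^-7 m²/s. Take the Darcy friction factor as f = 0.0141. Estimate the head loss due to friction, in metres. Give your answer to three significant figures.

V = 4Q/(πD²) = 4·0.0210/(π·0.0925²) = 3.125 m/s
h_f = f(L/D)V²/(2g) = 0.01410·(147/0.0925)·3.125²/(2·9.81) = 11.15 m

h_f ≈ 11.2 m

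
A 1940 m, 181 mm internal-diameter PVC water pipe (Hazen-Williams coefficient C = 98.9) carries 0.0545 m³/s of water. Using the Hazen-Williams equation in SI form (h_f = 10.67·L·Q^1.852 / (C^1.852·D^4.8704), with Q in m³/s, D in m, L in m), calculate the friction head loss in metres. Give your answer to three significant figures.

h_f = 10.67·1940·0.0545^1.852 / (98.9^1.852·0.181^4.8704) = 78.72 m

h_f ≈ 78.7 m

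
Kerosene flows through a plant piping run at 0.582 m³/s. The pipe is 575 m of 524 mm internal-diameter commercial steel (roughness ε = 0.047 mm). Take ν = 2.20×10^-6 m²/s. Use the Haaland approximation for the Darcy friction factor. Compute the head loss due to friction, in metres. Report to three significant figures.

V = 4Q/(πD²) = 4·0.582/(π·0.524²) = 2.699 m/s
Re = VD/ν = 2.699·0.524/2.20×10^-6 = 6.43×10^5 → turbulent
ε/D = 0.047/524 = 8.97×10^-5
Haaland: f = 0.01375
h_f = f(L/D)V²/(2g) = 0.01375·(575/0.524)·2.699²/(2·9.81) = 5.600 m

h_f ≈ 5.60 m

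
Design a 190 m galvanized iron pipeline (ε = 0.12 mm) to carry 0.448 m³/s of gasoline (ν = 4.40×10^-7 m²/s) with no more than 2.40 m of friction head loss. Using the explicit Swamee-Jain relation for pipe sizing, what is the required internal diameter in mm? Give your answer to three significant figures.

D ≈ 462 mm

Swamee-Jain (Type III): D = 0.66·[ε^1.25·(LQ²/(gh_f))^4.75 + ν·Q^9.4·(L/(gh_f))^5.2]^0.04
LQ²/(gh_f) = 1.620; L/(gh_f) = 8.070
Term 1 = ε^1.25·(…)^4.75 = 1.24×10^-4; Term 2 = ν·Q^9.4·(…)^5.2 = 1.21×10^-5
D = 0.66·(1.24×10^-4 + 1.21×10^-5)^0.04 = 0.4623 m = 462 mm
Check: V = 2.67 m/s, Re = 2.80×10^6, f = 0.01486, h_f = 2.22 m ≈ 2.40 m ✓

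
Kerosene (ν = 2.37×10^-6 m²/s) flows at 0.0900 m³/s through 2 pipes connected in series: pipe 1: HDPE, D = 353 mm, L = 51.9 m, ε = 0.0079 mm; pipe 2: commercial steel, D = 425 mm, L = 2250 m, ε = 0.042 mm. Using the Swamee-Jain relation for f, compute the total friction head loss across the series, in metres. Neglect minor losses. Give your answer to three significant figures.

H ≈ 2.06 m

Pipe 1: V = 0.9196 m/s, Re = 1.37×10^5, ε/D = 2.24×10^-5, f = 0.01691, h_1 = f(L/D)V²/2g = 0.1071 m
Pipe 2: V = 0.6344 m/s, Re = 1.14×10^5, ε/D = 9.88×10^-5, f = 0.01802, h_2 = f(L/D)V²/2g = 1.957 m
Series → Q common, losses add: H = Σh = 2.064 m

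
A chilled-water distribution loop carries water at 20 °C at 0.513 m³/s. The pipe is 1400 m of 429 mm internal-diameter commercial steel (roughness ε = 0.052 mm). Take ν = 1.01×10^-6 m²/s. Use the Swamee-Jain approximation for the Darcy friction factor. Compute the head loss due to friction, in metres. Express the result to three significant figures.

V = 4Q/(πD²) = 4·0.513/(π·0.429²) = 3.549 m/s
Re = VD/ν = 3.549·0.429/1.01×10^-6 = 1.51×10^6 → turbulent
ε/D = 0.052/429 = 1.21×10^-4
Swamee-Jain: f = 0.01343
h_f = f(L/D)V²/(2g) = 0.01343·(1400/0.429)·3.549²/(2·9.81) = 28.15 m

h_f ≈ 28.1 m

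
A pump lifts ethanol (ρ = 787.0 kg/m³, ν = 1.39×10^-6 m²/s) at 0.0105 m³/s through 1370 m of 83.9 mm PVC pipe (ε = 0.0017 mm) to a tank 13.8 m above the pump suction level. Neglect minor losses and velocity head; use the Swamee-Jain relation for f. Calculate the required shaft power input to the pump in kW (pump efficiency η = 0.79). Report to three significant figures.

V = 4Q/(πD²) = 1.899 m/s; Re = 1.15×10^5; ε/D = 2.03×10^-5; f = 0.01750
h_f = f(L/D)V²/2g = 52.53 m
Total head H = z + h_f = 13.8 + 52.53 = 66.33 m
P_hyd = ρgQH = 787.0·9.81·0.0105·66.33 = 5.377 kW
P_shaft = P_hyd/η = 5.377/0.79 = 6.806 kW

P_shaft ≈ 6.81 kW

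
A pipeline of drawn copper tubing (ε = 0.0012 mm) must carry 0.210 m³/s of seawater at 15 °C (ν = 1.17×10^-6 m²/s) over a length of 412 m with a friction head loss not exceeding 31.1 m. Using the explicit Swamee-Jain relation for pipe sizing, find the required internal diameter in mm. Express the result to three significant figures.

Swamee-Jain (Type III): D = 0.66·[ε^1.25·(LQ²/(gh_f))^4.75 + ν·Q^9.4·(L/(gh_f))^5.2]^0.04
LQ²/(gh_f) = 0.05955; L/(gh_f) = 1.350
Term 1 = ε^1.25·(…)^4.75 = 6.02×10^-14; Term 2 = ν·Q^9.4·(…)^5.2 = 2.37×10^-12
D = 0.66·(6.02×10^-14 + 2.37×10^-12)^0.04 = 0.2265 m = 226 mm
Check: V = 5.21 m/s, Re = 1.01×10^6, f = 0.01172, h_f = 29.5 m ≈ 31.1 m ✓

D ≈ 226 mm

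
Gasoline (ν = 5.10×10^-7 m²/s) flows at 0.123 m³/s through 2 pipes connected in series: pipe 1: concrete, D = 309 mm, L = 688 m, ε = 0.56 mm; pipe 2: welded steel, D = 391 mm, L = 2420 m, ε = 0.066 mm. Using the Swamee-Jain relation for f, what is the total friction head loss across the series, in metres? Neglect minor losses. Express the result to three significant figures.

H ≈ 11.9 m

Pipe 1: V = 1.640 m/s, Re = 9.94×10^5, ε/D = 0.00181, f = 0.02310, h_1 = f(L/D)V²/2g = 7.051 m
Pipe 2: V = 1.024 m/s, Re = 7.85×10^5, ε/D = 1.69×10^-4, f = 0.01465, h_2 = f(L/D)V²/2g = 4.850 m
Series → Q common, losses add: H = Σh = 11.90 m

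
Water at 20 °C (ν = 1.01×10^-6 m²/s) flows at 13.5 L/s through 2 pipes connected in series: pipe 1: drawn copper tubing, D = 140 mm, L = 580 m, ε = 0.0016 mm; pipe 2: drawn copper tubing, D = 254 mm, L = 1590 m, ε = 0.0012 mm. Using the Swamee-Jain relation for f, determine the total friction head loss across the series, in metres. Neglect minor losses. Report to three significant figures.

H ≈ 3.24 m

Pipe 1: V = 0.8770 m/s, Re = 1.22×10^5, ε/D = 1.14×10^-5, f = 0.01723, h_1 = f(L/D)V²/2g = 2.799 m
Pipe 2: V = 0.2664 m/s, Re = 6.70×10^4, ε/D = 4.72×10^-6, f = 0.01948, h_2 = f(L/D)V²/2g = 0.4412 m
Series → Q common, losses add: H = Σh = 3.240 m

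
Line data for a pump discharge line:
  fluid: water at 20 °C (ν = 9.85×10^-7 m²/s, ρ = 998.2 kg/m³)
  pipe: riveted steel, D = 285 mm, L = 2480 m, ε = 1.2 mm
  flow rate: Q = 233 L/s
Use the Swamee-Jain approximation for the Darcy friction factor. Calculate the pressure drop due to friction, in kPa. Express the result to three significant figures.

Δp ≈ 1680 kPa

V = 4Q/(πD²) = 4·0.233/(π·0.285²) = 3.652 m/s
Re = VD/ν = 3.652·0.285/9.85×10^-7 = 1.06×10^6 → turbulent
ε/D = 1.2/285 = 0.00421
Swamee-Jain: f = 0.02901
h_f = f(L/D)V²/(2g) = 0.02901·(2480/0.285)·3.652²/(2·9.81) = 171.6 m
Δp = ρg·h_f = 998.2·9.81·171.6 = 1681 kPa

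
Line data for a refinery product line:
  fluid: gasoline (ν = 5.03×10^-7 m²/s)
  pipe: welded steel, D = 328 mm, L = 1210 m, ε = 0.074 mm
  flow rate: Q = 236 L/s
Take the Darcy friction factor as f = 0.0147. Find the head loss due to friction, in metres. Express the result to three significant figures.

h_f ≈ 21.6 m

V = 4Q/(πD²) = 4·0.236/(π·0.328²) = 2.793 m/s
h_f = f(L/D)V²/(2g) = 0.01470·(1210/0.328)·2.793²/(2·9.81) = 21.56 m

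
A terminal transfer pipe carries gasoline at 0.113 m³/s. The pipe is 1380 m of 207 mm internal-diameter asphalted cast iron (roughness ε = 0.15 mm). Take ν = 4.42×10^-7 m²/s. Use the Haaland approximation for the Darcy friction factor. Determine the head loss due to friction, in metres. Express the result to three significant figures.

h_f ≈ 70.6 m

V = 4Q/(πD²) = 4·0.113/(π·0.207²) = 3.358 m/s
Re = VD/ν = 3.358·0.207/4.42×10^-7 = 1.57×10^6 → turbulent
ε/D = 0.15/207 = 7.25×10^-4
Haaland: f = 0.01843
h_f = f(L/D)V²/(2g) = 0.01843·(1380/0.207)·3.358²/(2·9.81) = 70.62 m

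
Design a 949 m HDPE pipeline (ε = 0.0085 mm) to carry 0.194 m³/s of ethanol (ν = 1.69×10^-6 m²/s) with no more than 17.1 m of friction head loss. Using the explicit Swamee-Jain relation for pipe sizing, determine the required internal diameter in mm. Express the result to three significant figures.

D ≈ 301 mm

Swamee-Jain (Type III): D = 0.66·[ε^1.25·(LQ²/(gh_f))^4.75 + ν·Q^9.4·(L/(gh_f))^5.2]^0.04
LQ²/(gh_f) = 0.2129; L/(gh_f) = 5.657
Term 1 = ε^1.25·(…)^4.75 = 2.96×10^-10; Term 2 = ν·Q^9.4·(…)^5.2 = 2.80×10^-9
D = 0.66·(2.96×10^-10 + 2.80×10^-9)^0.04 = 0.3014 m = 301 mm
Check: V = 2.72 m/s, Re = 4.85×10^5, f = 0.01359, h_f = 16.1 m ≈ 17.1 m ✓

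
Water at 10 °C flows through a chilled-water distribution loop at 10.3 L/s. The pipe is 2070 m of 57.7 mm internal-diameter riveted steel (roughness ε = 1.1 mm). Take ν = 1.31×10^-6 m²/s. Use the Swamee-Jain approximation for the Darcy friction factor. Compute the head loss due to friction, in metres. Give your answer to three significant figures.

h_f ≈ 1370 m

V = 4Q/(πD²) = 4·0.0103/(π·0.0577²) = 3.939 m/s
Re = VD/ν = 3.939·0.0577/1.31×10^-6 = 1.74×10^5 → turbulent
ε/D = 1.1/57.7 = 0.0191
Swamee-Jain: f = 0.04814
h_f = f(L/D)V²/(2g) = 0.04814·(2070/0.0577)·3.939²/(2·9.81) = 1366 m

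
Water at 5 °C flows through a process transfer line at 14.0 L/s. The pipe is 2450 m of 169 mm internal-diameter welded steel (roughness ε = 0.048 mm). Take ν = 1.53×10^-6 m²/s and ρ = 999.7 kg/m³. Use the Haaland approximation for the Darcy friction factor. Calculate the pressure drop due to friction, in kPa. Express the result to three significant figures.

V = 4Q/(πD²) = 4·0.0140/(π·0.169²) = 0.6241 m/s
Re = VD/ν = 0.6241·0.169/1.53×10^-6 = 6.89×10^4 → turbulent
ε/D = 0.048/169 = 2.84×10^-4
Haaland: f = 0.02034
h_f = f(L/D)V²/(2g) = 0.02034·(2450/0.169)·0.6241²/(2·9.81) = 5.853 m
Δp = ρg·h_f = 999.7·9.81·5.853 = 57.40 kPa

Δp ≈ 57.4 kPa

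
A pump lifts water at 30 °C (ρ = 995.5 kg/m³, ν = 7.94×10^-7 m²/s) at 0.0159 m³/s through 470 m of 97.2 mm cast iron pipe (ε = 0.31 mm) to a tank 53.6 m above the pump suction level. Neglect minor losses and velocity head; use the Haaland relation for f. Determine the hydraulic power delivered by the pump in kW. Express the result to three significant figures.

V = 4Q/(πD²) = 2.143 m/s; Re = 2.62×10^5; ε/D = 0.00319; f = 0.02712
h_f = f(L/D)V²/2g = 30.68 m
Total head H = z + h_f = 53.6 + 30.68 = 84.28 m
P_hyd = ρgQH = 995.5·9.81·0.0159·84.28 = 13.09 kW

P_hyd ≈ 13.1 kW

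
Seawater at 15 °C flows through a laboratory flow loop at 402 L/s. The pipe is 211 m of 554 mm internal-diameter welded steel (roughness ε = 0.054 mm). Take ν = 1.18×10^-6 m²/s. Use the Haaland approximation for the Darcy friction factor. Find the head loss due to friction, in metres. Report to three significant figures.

h_f ≈ 0.733 m

V = 4Q/(πD²) = 4·0.402/(π·0.554²) = 1.668 m/s
Re = VD/ν = 1.668·0.554/1.18×10^-6 = 7.83×10^5 → turbulent
ε/D = 0.054/554 = 9.75×10^-5
Haaland: f = 0.01358
h_f = f(L/D)V²/(2g) = 0.01358·(211/0.554)·1.668²/(2·9.81) = 0.7331 m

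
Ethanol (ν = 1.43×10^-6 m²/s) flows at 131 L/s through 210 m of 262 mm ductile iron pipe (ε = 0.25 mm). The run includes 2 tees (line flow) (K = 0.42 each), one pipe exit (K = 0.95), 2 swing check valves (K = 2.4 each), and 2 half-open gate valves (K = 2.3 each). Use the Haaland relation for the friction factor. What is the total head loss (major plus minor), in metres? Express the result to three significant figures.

V = 4Q/(πD²) = 2.430 m/s; V²/2g = 0.3009 m
Re = 4.45×10^5, ε/D = 9.54×10^-4 → f = 0.02006 (Haaland)
Major: h_f = f(L/D)·V²/2g = 0.02006·801.5·0.3009 = 4.837 m
Minor: ΣK = 11.2; h_m = ΣK·V²/2g = 3.367 m
Total H_L = 4.837 + 3.367 = 8.205 m

H_L ≈ 8.20 m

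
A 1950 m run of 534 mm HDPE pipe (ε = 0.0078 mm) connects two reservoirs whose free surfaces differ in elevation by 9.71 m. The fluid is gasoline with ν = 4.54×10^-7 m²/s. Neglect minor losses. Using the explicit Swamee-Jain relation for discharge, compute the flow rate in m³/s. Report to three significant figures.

Swamee-Jain (Type II): Q = -0.965·√(gD⁵h_f/L)·ln[ε/(3.7D) + √(3.17ν²L/(gD³h_f))]
√(gD⁵h_f/L) = √(9.81·0.534⁵·9.71/1950) = 0.04606
ε/(3.7D) = 3.95×10^-6; √(3.17ν²L/(gD³h_f)) = 9.37×10^-6
Q = -0.965·0.04606·ln(1.332×10^-5) = 0.4989 m³/s
Check: V = 2.23 m/s, Re = 2.62×10^6, f = 0.01055, h_f = 9.74 m ≈ 9.71 m ✓

Q ≈ 0.499 m³/s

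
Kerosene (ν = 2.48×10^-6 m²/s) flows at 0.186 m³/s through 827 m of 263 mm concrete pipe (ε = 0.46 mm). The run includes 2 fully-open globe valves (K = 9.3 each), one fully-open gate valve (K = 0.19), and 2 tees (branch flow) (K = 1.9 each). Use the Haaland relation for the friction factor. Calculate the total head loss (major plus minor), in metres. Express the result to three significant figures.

V = 4Q/(πD²) = 3.424 m/s; V²/2g = 0.5975 m
Re = 3.63×10^5, ε/D = 0.00175 → f = 0.02314 (Haaland)
Major: h_f = f(L/D)·V²/2g = 0.02314·3144·0.5975 = 43.47 m
Minor: ΣK = 22.6; h_m = ΣK·V²/2g = 13.50 m
Total H_L = 43.47 + 13.50 = 56.96 m

H_L ≈ 57.0 m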